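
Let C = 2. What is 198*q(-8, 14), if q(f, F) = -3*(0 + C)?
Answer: -1188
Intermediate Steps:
q(f, F) = -6 (q(f, F) = -3*(0 + 2) = -3*2 = -6)
198*q(-8, 14) = 198*(-6) = -1188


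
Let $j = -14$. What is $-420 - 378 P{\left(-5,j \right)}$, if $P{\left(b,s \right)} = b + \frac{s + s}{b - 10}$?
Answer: $\frac{3822}{5} \approx 764.4$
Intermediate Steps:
$P{\left(b,s \right)} = b + \frac{2 s}{-10 + b}$
$-420 - 378 P{\left(-5,j \right)} = -420 - 378 \frac{\left(-5\right)^{2} - -50 + 2 \left(-14\right)}{-10 - 5} = -420 - 378 \frac{25 + 50 - 28}{-15} = -420 - 378 \left(\left(- \frac{1}{15}\right) 47\right) = -420 - - \frac{5922}{5} = -420 + \frac{5922}{5} = \frac{3822}{5}$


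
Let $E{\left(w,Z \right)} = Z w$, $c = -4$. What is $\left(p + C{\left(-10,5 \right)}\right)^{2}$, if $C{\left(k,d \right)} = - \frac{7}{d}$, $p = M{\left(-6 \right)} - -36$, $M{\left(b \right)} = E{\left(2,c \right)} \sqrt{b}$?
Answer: $\frac{20329}{25} - \frac{2768 i \sqrt{6}}{5} \approx 813.16 - 1356.0 i$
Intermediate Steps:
$M{\left(b \right)} = - 8 \sqrt{b}$ ($M{\left(b \right)} = \left(-4\right) 2 \sqrt{b} = - 8 \sqrt{b}$)
$p = 36 - 8 i \sqrt{6}$ ($p = - 8 \sqrt{-6} - -36 = - 8 i \sqrt{6} + 36 = 36 - 8 i \sqrt{6} \approx 36.0 - 19.596 i$)
$\left(p + C{\left(-10,5 \right)}\right)^{2} = \left(\left(36 - 8 i \sqrt{6}\right) - \frac{7}{5}\right)^{2} = \left(\frac{173}{5} - 8 i \sqrt{6}\right)^{2}$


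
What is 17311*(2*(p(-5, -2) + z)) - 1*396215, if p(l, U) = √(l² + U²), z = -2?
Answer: -465459 + 34622*√29 ≈ -2.7901e+5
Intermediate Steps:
p(l, U) = √(U² + l²)
17311*(2*(p(-5, -2) + z)) - 1*396215 = 17311*(2*(√((-2)² + (-5)²) - 2)) - 1*396215 = 17311*(2*(√(4 + 25) - 2)) - 396215 = 17311*(2*(√29 - 2)) - 396215 = 17311*(2*(-2 + √29)) - 396215 = 17311*(-4 + 2*√29) - 396215 = (-69244 + 34622*√29) - 396215 = -465459 + 34622*√29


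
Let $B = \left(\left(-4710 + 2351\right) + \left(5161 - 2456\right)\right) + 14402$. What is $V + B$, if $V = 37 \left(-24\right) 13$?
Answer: $3204$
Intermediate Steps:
$B = 14748$ ($B = \left(-2359 + 2705\right) + 14402 = 346 + 14402 = 14748$)
$V = -11544$ ($V = \left(-888\right) 13 = -11544$)
$V + B = -11544 + 14748 = 3204$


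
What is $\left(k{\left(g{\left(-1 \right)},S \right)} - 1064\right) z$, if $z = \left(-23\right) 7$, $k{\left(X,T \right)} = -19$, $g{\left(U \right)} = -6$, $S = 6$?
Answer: $174363$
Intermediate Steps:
$z = -161$
$\left(k{\left(g{\left(-1 \right)},S \right)} - 1064\right) z = \left(-19 - 1064\right) \left(-161\right) = \left(-1083\right) \left(-161\right) = 174363$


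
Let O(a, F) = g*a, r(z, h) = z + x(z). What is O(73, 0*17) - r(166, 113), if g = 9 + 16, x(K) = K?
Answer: 1493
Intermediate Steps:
g = 25
r(z, h) = 2*z (r(z, h) = z + z = 2*z)
O(a, F) = 25*a
O(73, 0*17) - r(166, 113) = 25*73 - 2*166 = 1825 - 1*332 = 1825 - 332 = 1493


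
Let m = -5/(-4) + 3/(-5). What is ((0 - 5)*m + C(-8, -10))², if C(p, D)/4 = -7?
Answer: 15625/16 ≈ 976.56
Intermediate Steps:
C(p, D) = -28 (C(p, D) = 4*(-7) = -28)
m = 13/20 (m = -5*(-¼) + 3*(-⅕) = 5/4 - ⅗ = 13/20 ≈ 0.65000)
((0 - 5)*m + C(-8, -10))² = ((0 - 5)*(13/20) - 28)² = (-5*13/20 - 28)² = (-13/4 - 28)² = (-125/4)² = 15625/16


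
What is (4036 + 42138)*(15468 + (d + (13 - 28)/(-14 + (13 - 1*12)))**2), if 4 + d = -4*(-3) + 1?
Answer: 121507619784/169 ≈ 7.1898e+8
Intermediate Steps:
d = 9 (d = -4 + (-4*(-3) + 1) = -4 + (12 + 1) = -4 + 13 = 9)
(4036 + 42138)*(15468 + (d + (13 - 28)/(-14 + (13 - 1*12)))**2) = (4036 + 42138)*(15468 + (9 + (13 - 28)/(-14 + (13 - 1*12)))**2) = 46174*(15468 + (9 - 15/(-14 + (13 - 12)))**2) = 46174*(15468 + (9 - 15/(-14 + 1))**2) = 46174*(15468 + (9 - 15/(-13))**2) = 46174*(15468 + (9 - 15*(-1/13))**2) = 46174*(15468 + (9 + 15/13)**2) = 46174*(15468 + (132/13)**2) = 46174*(15468 + 17424/169) = 46174*(2631516/169) = 121507619784/169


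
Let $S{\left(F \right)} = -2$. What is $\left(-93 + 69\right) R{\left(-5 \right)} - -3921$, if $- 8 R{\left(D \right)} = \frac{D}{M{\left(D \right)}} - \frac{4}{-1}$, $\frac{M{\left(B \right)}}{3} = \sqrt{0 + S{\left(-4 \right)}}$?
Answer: $3933 + \frac{5 i \sqrt{2}}{2} \approx 3933.0 + 3.5355 i$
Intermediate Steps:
$M{\left(B \right)} = 3 i \sqrt{2}$ ($M{\left(B \right)} = 3 \sqrt{0 - 2} = 3 \sqrt{-2} = 3 i \sqrt{2}$)
$R{\left(D \right)} = - \frac{1}{2} + \frac{i D \sqrt{2}}{48}$ ($R{\left(D \right)} = - \frac{\frac{D}{3 i \sqrt{2}} - \frac{4}{-1}}{8} = - \frac{D \left(- \frac{i \sqrt{2}}{6}\right) - -4}{8} = - \frac{- \frac{i D \sqrt{2}}{6} + 4}{8} = - \frac{4 - \frac{i D \sqrt{2}}{6}}{8} = - \frac{1}{2} + \frac{i D \sqrt{2}}{48}$)
$\left(-93 + 69\right) R{\left(-5 \right)} - -3921 = \left(-93 + 69\right) \left(- \frac{1}{2} + \frac{1}{48} i \left(-5\right) \sqrt{2}\right) - -3921 = - 24 \left(- \frac{1}{2} - \frac{5 i \sqrt{2}}{48}\right) + 3921 = \left(12 + \frac{5 i \sqrt{2}}{2}\right) + 3921 = 3933 + \frac{5 i \sqrt{2}}{2}$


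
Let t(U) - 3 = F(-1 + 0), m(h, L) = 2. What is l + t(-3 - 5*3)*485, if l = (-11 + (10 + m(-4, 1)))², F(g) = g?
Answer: 971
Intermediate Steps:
t(U) = 2 (t(U) = 3 + (-1 + 0) = 3 - 1 = 2)
l = 1 (l = (-11 + (10 + 2))² = (-11 + 12)² = 1² = 1)
l + t(-3 - 5*3)*485 = 1 + 2*485 = 1 + 970 = 971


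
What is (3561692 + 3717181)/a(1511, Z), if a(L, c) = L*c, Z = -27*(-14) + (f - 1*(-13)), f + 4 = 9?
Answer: 2426291/199452 ≈ 12.165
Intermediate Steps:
f = 5 (f = -4 + 9 = 5)
Z = 396 (Z = -27*(-14) + (5 - 1*(-13)) = 378 + (5 + 13) = 378 + 18 = 396)
(3561692 + 3717181)/a(1511, Z) = (3561692 + 3717181)/((1511*396)) = 7278873/598356 = 7278873*(1/598356) = 2426291/199452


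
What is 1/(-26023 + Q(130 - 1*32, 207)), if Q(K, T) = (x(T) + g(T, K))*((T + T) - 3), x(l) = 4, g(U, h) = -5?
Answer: -1/26434 ≈ -3.7830e-5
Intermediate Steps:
Q(K, T) = 3 - 2*T (Q(K, T) = (4 - 5)*((T + T) - 3) = -(2*T - 3) = -(-3 + 2*T) = 3 - 2*T)
1/(-26023 + Q(130 - 1*32, 207)) = 1/(-26023 + (3 - 2*207)) = 1/(-26023 + (3 - 414)) = 1/(-26023 - 411) = 1/(-26434) = -1/26434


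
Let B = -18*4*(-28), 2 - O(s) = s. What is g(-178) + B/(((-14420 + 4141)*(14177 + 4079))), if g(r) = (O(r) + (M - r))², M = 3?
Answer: 218349838099/1675477 ≈ 1.3032e+5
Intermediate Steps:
O(s) = 2 - s
g(r) = (5 - 2*r)² (g(r) = ((2 - r) + (3 - r))² = (5 - 2*r)²)
B = 2016 (B = -72*(-28) = 2016)
g(-178) + B/(((-14420 + 4141)*(14177 + 4079))) = (-5 + 2*(-178))² + 2016/(((-14420 + 4141)*(14177 + 4079))) = (-5 - 356)² + 2016/((-10279*18256)) = (-361)² + 2016/(-187653424) = 130321 + 2016*(-1/187653424) = 130321 - 18/1675477 = 218349838099/1675477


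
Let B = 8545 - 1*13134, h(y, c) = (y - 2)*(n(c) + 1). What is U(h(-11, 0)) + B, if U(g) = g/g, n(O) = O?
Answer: -4588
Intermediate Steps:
h(y, c) = (1 + c)*(-2 + y) (h(y, c) = (y - 2)*(c + 1) = (-2 + y)*(1 + c) = (1 + c)*(-2 + y))
U(g) = 1
B = -4589 (B = 8545 - 13134 = -4589)
U(h(-11, 0)) + B = 1 - 4589 = -4588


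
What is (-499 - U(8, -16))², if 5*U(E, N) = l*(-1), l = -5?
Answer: 250000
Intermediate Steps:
U(E, N) = 1 (U(E, N) = (-5*(-1))/5 = (⅕)*5 = 1)
(-499 - U(8, -16))² = (-499 - 1*1)² = (-499 - 1)² = (-500)² = 250000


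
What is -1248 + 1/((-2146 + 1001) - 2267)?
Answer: -4258177/3412 ≈ -1248.0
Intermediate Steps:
-1248 + 1/((-2146 + 1001) - 2267) = -1248 + 1/(-1145 - 2267) = -1248 + 1/(-3412) = -1248 - 1/3412 = -4258177/3412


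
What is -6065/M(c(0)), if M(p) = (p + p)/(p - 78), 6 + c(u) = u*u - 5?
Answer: -539785/22 ≈ -24536.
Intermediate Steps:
c(u) = -11 + u² (c(u) = -6 + (u*u - 5) = -6 + (u² - 5) = -6 + (-5 + u²) = -11 + u²)
M(p) = 2*p/(-78 + p) (M(p) = (2*p)/(-78 + p) = 2*p/(-78 + p))
-6065/M(c(0)) = -6065*(-78 + (-11 + 0²))/(2*(-11 + 0²)) = -6065*(-78 + (-11 + 0))/(2*(-11 + 0)) = -6065/(2*(-11)/(-78 - 11)) = -6065/(2*(-11)/(-89)) = -6065/(2*(-11)*(-1/89)) = -6065/22/89 = -6065*89/22 = -539785/22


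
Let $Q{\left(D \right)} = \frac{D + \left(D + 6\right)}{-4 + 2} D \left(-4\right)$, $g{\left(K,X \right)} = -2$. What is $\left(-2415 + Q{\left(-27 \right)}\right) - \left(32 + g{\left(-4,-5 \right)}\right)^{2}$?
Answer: $-723$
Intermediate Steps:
$Q{\left(D \right)} = - 4 D \left(-3 - D\right)$ ($Q{\left(D \right)} = \frac{D + \left(6 + D\right)}{-2} D \left(-4\right) = \left(6 + 2 D\right) \left(- \frac{1}{2}\right) D \left(-4\right) = \left(-3 - D\right) D \left(-4\right) = D \left(-3 - D\right) \left(-4\right) = - 4 D \left(-3 - D\right)$)
$\left(-2415 + Q{\left(-27 \right)}\right) - \left(32 + g{\left(-4,-5 \right)}\right)^{2} = \left(-2415 + 4 \left(-27\right) \left(3 - 27\right)\right) - \left(32 - 2\right)^{2} = \left(-2415 + 4 \left(-27\right) \left(-24\right)\right) - 30^{2} = \left(-2415 + 2592\right) - 900 = 177 - 900 = -723$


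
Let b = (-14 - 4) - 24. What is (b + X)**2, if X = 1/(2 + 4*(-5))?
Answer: 573049/324 ≈ 1768.7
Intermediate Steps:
b = -42 (b = -18 - 24 = -42)
X = -1/18 (X = 1/(2 - 20) = 1/(-18) = -1/18 ≈ -0.055556)
(b + X)**2 = (-42 - 1/18)**2 = (-757/18)**2 = 573049/324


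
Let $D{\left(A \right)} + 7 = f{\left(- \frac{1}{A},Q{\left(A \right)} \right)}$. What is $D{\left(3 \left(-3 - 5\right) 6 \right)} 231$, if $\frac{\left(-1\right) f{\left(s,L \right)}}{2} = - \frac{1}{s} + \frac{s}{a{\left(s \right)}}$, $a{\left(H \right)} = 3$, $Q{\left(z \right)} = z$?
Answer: $\frac{4673515}{72} \approx 64910.0$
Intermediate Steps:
$f{\left(s,L \right)} = \frac{2}{s} - \frac{2 s}{3}$ ($f{\left(s,L \right)} = - 2 \left(- \frac{1}{s} + \frac{s}{3}\right) = \frac{2}{s} - \frac{2 s}{3}$)
$D{\left(A \right)} = -7 - 2 A + \frac{2}{3 A}$ ($D{\left(A \right)} = -7 - \left(- 2 \left(- A\right) + \frac{2}{3} \left(-1\right) \frac{1}{A}\right) = -7 + \left(2 \left(- A\right) + \frac{2}{3 A}\right) = -7 - \left(2 A - \frac{2}{3 A}\right) = -7 - 2 A + \frac{2}{3 A}$)
$D{\left(3 \left(-3 - 5\right) 6 \right)} 231 = \left(-7 - 2 \cdot 3 \left(-3 - 5\right) 6 + \frac{2}{3 \cdot 3 \left(-3 - 5\right) 6}\right) 231 = \left(-7 - 2 \cdot 3 \left(\left(-8\right) 6\right) + \frac{2}{3 \cdot 3 \left(\left(-8\right) 6\right)}\right) 231 = \left(-7 - 2 \cdot 3 \left(-48\right) + \frac{2}{3 \cdot 3 \left(-48\right)}\right) 231 = \left(-7 - -288 + \frac{2}{3 \left(-144\right)}\right) 231 = \left(-7 + 288 + \frac{2}{3} \left(- \frac{1}{144}\right)\right) 231 = \left(-7 + 288 - \frac{1}{216}\right) 231 = \frac{60695}{216} \cdot 231 = \frac{4673515}{72}$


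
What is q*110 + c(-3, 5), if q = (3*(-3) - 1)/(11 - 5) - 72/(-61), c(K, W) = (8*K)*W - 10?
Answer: -33580/183 ≈ -183.50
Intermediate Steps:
c(K, W) = -10 + 8*K*W (c(K, W) = 8*K*W - 10 = -10 + 8*K*W)
q = -89/183 (q = (-9 - 1)/6 - 72*(-1/61) = -10*⅙ + 72/61 = -5/3 + 72/61 = -89/183 ≈ -0.48634)
q*110 + c(-3, 5) = -89/183*110 + (-10 + 8*(-3)*5) = -9790/183 + (-10 - 120) = -9790/183 - 130 = -33580/183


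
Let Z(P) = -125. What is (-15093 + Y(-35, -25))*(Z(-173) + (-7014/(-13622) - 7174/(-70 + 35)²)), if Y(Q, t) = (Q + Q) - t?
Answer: 335971046268/170275 ≈ 1.9731e+6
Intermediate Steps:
Y(Q, t) = -t + 2*Q (Y(Q, t) = 2*Q - t = -t + 2*Q)
(-15093 + Y(-35, -25))*(Z(-173) + (-7014/(-13622) - 7174/(-70 + 35)²)) = (-15093 + (-1*(-25) + 2*(-35)))*(-125 + (-7014/(-13622) - 7174/(-70 + 35)²)) = (-15093 + (25 - 70))*(-125 + (-7014*(-1/13622) - 7174/((-35)²))) = (-15093 - 45)*(-125 + (501/973 - 7174/1225)) = -15138*(-125 + (501/973 - 7174*1/1225)) = -15138*(-125 + (501/973 - 7174/1225)) = -15138*(-125 - 909511/170275) = -15138*(-22193886/170275) = 335971046268/170275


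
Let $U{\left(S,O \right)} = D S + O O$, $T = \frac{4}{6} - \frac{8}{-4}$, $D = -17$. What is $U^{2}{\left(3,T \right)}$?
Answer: $\frac{156025}{81} \approx 1926.2$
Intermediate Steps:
$T = \frac{8}{3}$ ($T = 4 \cdot \frac{1}{6} - -2 = \frac{2}{3} + 2 = \frac{8}{3} \approx 2.6667$)
$U{\left(S,O \right)} = O^{2} - 17 S$ ($U{\left(S,O \right)} = - 17 S + O O = - 17 S + O^{2} = O^{2} - 17 S$)
$U^{2}{\left(3,T \right)} = \left(\left(\frac{8}{3}\right)^{2} - 51\right)^{2} = \left(\frac{64}{9} - 51\right)^{2} = \left(- \frac{395}{9}\right)^{2} = \frac{156025}{81}$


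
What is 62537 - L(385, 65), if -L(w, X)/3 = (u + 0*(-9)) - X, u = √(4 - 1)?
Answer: 62342 + 3*√3 ≈ 62347.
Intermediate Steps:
u = √3 ≈ 1.7320
L(w, X) = -3*√3 + 3*X (L(w, X) = -3*((√3 + 0*(-9)) - X) = -3*((√3 + 0) - X) = -3*(√3 - X) = -3*√3 + 3*X)
62537 - L(385, 65) = 62537 - (-3*√3 + 3*65) = 62537 - (-3*√3 + 195) = 62537 - (195 - 3*√3) = 62537 + (-195 + 3*√3) = 62342 + 3*√3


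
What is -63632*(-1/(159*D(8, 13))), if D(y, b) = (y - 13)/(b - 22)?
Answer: 190896/265 ≈ 720.36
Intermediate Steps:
D(y, b) = (-13 + y)/(-22 + b)
-63632*(-1/(159*D(8, 13))) = -63632*(-(-22 + 13)/(159*(-13 + 8))) = -63632/((-159*(-5)/(-9))) = -63632/((-(-53)*(-5)/3)) = -63632/((-159*5/9)) = -63632/(-265/3) = -63632*(-3/265) = 190896/265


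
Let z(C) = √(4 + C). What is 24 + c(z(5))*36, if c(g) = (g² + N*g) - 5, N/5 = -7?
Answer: -3612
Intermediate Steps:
N = -35 (N = 5*(-7) = -35)
c(g) = -5 + g² - 35*g (c(g) = (g² - 35*g) - 5 = -5 + g² - 35*g)
24 + c(z(5))*36 = 24 + (-5 + (√(4 + 5))² - 35*√(4 + 5))*36 = 24 + (-5 + (√9)² - 35*√9)*36 = 24 + (-5 + 3² - 35*3)*36 = 24 + (-5 + 9 - 105)*36 = 24 - 101*36 = 24 - 3636 = -3612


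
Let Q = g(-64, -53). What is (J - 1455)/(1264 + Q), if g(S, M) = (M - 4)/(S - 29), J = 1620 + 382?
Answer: 16957/39203 ≈ 0.43254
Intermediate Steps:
J = 2002
g(S, M) = (-4 + M)/(-29 + S)
Q = 19/31 (Q = (-4 - 53)/(-29 - 64) = -57/(-93) = -1/93*(-57) = 19/31 ≈ 0.61290)
(J - 1455)/(1264 + Q) = (2002 - 1455)/(1264 + 19/31) = 547/(39203/31) = 547*(31/39203) = 16957/39203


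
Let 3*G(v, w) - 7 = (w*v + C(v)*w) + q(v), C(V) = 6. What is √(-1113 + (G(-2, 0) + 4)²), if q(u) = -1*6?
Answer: 2*I*√2462/3 ≈ 33.079*I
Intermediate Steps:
q(u) = -6
G(v, w) = ⅓ + 2*w + v*w/3 (G(v, w) = 7/3 + ((w*v + 6*w) - 6)/3 = 7/3 + ((v*w + 6*w) - 6)/3 = 7/3 + ((6*w + v*w) - 6)/3 = 7/3 + (-6 + 6*w + v*w)/3 = 7/3 + (-2 + 2*w + v*w/3) = ⅓ + 2*w + v*w/3)
√(-1113 + (G(-2, 0) + 4)²) = √(-1113 + ((⅓ + 2*0 + (⅓)*(-2)*0) + 4)²) = √(-1113 + ((⅓ + 0 + 0) + 4)²) = √(-1113 + (⅓ + 4)²) = √(-1113 + (13/3)²) = √(-1113 + 169/9) = √(-9848/9) = 2*I*√2462/3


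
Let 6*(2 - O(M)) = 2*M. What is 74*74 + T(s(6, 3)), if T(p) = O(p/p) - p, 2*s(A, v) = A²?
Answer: 16379/3 ≈ 5459.7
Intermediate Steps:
s(A, v) = A²/2
O(M) = 2 - M/3
T(p) = 5/3 - p (T(p) = (2 - p/(3*p)) - p = (2 - ⅓*1) - p = (2 - ⅓) - p = 5/3 - p)
74*74 + T(s(6, 3)) = 74*74 + (5/3 - 6²/2) = 5476 + (5/3 - 36/2) = 5476 + (5/3 - 1*18) = 5476 + (5/3 - 18) = 5476 - 49/3 = 16379/3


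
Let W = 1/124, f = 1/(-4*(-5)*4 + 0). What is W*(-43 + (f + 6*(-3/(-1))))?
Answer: -1999/9920 ≈ -0.20151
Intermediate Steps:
f = 1/80 (f = 1/(20*4 + 0) = 1/(80 + 0) = 1/80 ≈ 0.012500)
W = 1/124 ≈ 0.0080645
W*(-43 + (f + 6*(-3/(-1)))) = (-43 + (1/80 + 6*(-3/(-1))))/124 = (-43 + (1/80 + 6*(-3*(-1))))/124 = (-43 + (1/80 + 6*3))/124 = (-43 + (1/80 + 18))/124 = (-43 + 1441/80)/124 = (1/124)*(-1999/80) = -1999/9920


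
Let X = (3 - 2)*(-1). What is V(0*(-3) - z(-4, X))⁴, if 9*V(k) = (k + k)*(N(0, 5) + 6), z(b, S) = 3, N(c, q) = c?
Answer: 256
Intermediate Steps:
X = -1 (X = 1*(-1) = -1)
V(k) = 4*k/3 (V(k) = ((k + k)*(0 + 6))/9 = ((2*k)*6)/9 = (12*k)/9 = 4*k/3)
V(0*(-3) - z(-4, X))⁴ = (4*(0*(-3) - 1*3)/3)⁴ = (4*(0 - 3)/3)⁴ = ((4/3)*(-3))⁴ = (-4)⁴ = 256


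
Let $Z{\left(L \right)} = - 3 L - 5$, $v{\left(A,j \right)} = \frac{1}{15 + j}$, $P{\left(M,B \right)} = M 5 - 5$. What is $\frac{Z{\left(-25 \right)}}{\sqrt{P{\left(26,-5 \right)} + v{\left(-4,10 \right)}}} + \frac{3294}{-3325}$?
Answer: $- \frac{3294}{3325} + \frac{175 \sqrt{3126}}{1563} \approx 5.2693$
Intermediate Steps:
$P{\left(M,B \right)} = -5 + 5 M$ ($P{\left(M,B \right)} = 5 M - 5 = -5 + 5 M$)
$Z{\left(L \right)} = -5 - 3 L$
$\frac{Z{\left(-25 \right)}}{\sqrt{P{\left(26,-5 \right)} + v{\left(-4,10 \right)}}} + \frac{3294}{-3325} = \frac{-5 - -75}{\sqrt{\left(-5 + 5 \cdot 26\right) + \frac{1}{15 + 10}}} + \frac{3294}{-3325} = \frac{-5 + 75}{\sqrt{\left(-5 + 130\right) + \frac{1}{25}}} + 3294 \left(- \frac{1}{3325}\right) = \frac{70}{\sqrt{125 + \frac{1}{25}}} - \frac{3294}{3325} = \frac{70}{\sqrt{\frac{3126}{25}}} - \frac{3294}{3325} = \frac{70}{\frac{1}{5} \sqrt{3126}} - \frac{3294}{3325} = 70 \frac{5 \sqrt{3126}}{3126} - \frac{3294}{3325} = \frac{175 \sqrt{3126}}{1563} - \frac{3294}{3325} = - \frac{3294}{3325} + \frac{175 \sqrt{3126}}{1563}$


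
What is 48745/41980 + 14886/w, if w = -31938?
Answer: 31063451/44691908 ≈ 0.69506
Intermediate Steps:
48745/41980 + 14886/w = 48745/41980 + 14886/(-31938) = 48745*(1/41980) + 14886*(-1/31938) = 9749/8396 - 2481/5323 = 31063451/44691908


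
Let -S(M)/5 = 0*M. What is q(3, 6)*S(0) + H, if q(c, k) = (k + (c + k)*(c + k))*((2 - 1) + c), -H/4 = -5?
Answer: 20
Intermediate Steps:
H = 20 (H = -4*(-5) = 20)
q(c, k) = (1 + c)*(k + (c + k)**2) (q(c, k) = (k + (c + k)**2)*(1 + c) = (1 + c)*(k + (c + k)**2))
S(M) = 0 (S(M) = -0*M = -5*0 = 0)
q(3, 6)*S(0) + H = (6 + (3 + 6)**2 + 3*6 + 3*(3 + 6)**2)*0 + 20 = (6 + 9**2 + 18 + 3*9**2)*0 + 20 = (6 + 81 + 18 + 3*81)*0 + 20 = (6 + 81 + 18 + 243)*0 + 20 = 348*0 + 20 = 0 + 20 = 20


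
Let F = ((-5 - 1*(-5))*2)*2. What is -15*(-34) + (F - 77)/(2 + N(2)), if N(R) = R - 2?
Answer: 943/2 ≈ 471.50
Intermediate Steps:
N(R) = -2 + R
F = 0 (F = ((-5 + 5)*2)*2 = (0*2)*2 = 0*2 = 0)
-15*(-34) + (F - 77)/(2 + N(2)) = -15*(-34) + (0 - 77)/(2 + (-2 + 2)) = 510 - 77/(2 + 0) = 510 - 77/2 = 943/2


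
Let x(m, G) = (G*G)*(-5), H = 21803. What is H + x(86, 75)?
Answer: -6322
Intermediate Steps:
x(m, G) = -5*G² (x(m, G) = G²*(-5) = -5*G²)
H + x(86, 75) = 21803 - 5*75² = 21803 - 5*5625 = 21803 - 28125 = -6322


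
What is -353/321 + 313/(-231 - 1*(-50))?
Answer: -164366/58101 ≈ -2.8290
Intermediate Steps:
-353/321 + 313/(-231 - 1*(-50)) = -353*1/321 + 313/(-231 + 50) = -353/321 + 313/(-181) = -353/321 + 313*(-1/181) = -353/321 - 313/181 = -164366/58101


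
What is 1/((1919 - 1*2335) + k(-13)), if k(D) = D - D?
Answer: -1/416 ≈ -0.0024038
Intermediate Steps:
k(D) = 0
1/((1919 - 1*2335) + k(-13)) = 1/((1919 - 1*2335) + 0) = 1/((1919 - 2335) + 0) = 1/(-416 + 0) = 1/(-416) = -1/416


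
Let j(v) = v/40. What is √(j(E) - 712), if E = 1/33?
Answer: I*√310146870/660 ≈ 26.683*I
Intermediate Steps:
E = 1/33 ≈ 0.030303
j(v) = v/40 (j(v) = v*(1/40) = v/40)
√(j(E) - 712) = √((1/40)*(1/33) - 712) = √(1/1320 - 712) = √(-939839/1320) = I*√310146870/660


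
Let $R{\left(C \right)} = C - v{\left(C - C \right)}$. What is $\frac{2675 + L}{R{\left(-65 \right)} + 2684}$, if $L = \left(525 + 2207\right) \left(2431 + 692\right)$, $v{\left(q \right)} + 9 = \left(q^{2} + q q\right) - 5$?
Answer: $\frac{8534711}{2633} \approx 3241.4$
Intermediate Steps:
$v{\left(q \right)} = -14 + 2 q^{2}$ ($v{\left(q \right)} = -9 - \left(5 - q^{2} - q q\right) = -9 + \left(\left(q^{2} + q^{2}\right) - 5\right) = -9 + \left(2 q^{2} - 5\right) = -9 + \left(-5 + 2 q^{2}\right) = -14 + 2 q^{2}$)
$R{\left(C \right)} = 14 + C$ ($R{\left(C \right)} = C - \left(-14 + 2 \left(C - C\right)^{2}\right) = C - \left(-14 + 2 \cdot 0^{2}\right) = C - \left(-14 + 2 \cdot 0\right) = C - \left(-14 + 0\right) = C - -14 = C + 14 = 14 + C$)
$L = 8532036$ ($L = 2732 \cdot 3123 = 8532036$)
$\frac{2675 + L}{R{\left(-65 \right)} + 2684} = \frac{2675 + 8532036}{\left(14 - 65\right) + 2684} = \frac{8534711}{-51 + 2684} = \frac{8534711}{2633}$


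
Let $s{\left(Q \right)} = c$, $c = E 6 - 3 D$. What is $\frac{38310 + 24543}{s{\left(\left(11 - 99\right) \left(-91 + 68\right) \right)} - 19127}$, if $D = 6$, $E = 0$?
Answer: $- \frac{8979}{2735} \approx -3.283$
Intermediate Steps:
$c = -18$ ($c = 0 \cdot 6 - 18 = 0 - 18 = -18$)
$s{\left(Q \right)} = -18$
$\frac{38310 + 24543}{s{\left(\left(11 - 99\right) \left(-91 + 68\right) \right)} - 19127} = \frac{38310 + 24543}{-18 - 19127} = \frac{62853}{-19145} = 62853 \left(- \frac{1}{19145}\right) = - \frac{8979}{2735}$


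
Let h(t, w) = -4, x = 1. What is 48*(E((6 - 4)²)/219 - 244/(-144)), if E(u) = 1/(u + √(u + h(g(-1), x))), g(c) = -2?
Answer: 17824/219 ≈ 81.388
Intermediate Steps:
E(u) = 1/(u + √(-4 + u)) (E(u) = 1/(u + √(u - 4)) = 1/(u + √(-4 + u)))
48*(E((6 - 4)²)/219 - 244/(-144)) = 48*(1/(((6 - 4)² + √(-4 + (6 - 4)²))*219) - 244/(-144)) = 48*((1/219)/(2² + √(-4 + 2²)) - 244*(-1/144)) = 48*((1/219)/(4 + √(-4 + 4)) + 61/36) = 48*((1/219)/(4 + √0) + 61/36) = 48*((1/219)/(4 + 0) + 61/36) = 48*((1/219)/4 + 61/36) = 48*((¼)*(1/219) + 61/36) = 48*(1/876 + 61/36) = 48*(1114/657) = 17824/219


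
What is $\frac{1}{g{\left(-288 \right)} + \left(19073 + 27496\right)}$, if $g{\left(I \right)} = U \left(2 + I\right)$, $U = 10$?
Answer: $\frac{1}{43709} \approx 2.2879 \cdot 10^{-5}$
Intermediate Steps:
$g{\left(I \right)} = 20 + 10 I$ ($g{\left(I \right)} = 10 \left(2 + I\right) = 20 + 10 I$)
$\frac{1}{g{\left(-288 \right)} + \left(19073 + 27496\right)} = \frac{1}{\left(20 + 10 \left(-288\right)\right) + \left(19073 + 27496\right)} = \frac{1}{\left(20 - 2880\right) + 46569} = \frac{1}{-2860 + 46569} = \frac{1}{43709}$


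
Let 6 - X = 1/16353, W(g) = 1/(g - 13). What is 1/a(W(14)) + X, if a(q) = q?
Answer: 114470/16353 ≈ 6.9999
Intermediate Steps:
W(g) = 1/(-13 + g)
X = 98117/16353 (X = 6 - 1/16353 = 98117/16353 ≈ 5.9999)
1/a(W(14)) + X = 1/(1/(-13 + 14)) + 98117/16353 = 1/(1/1) + 98117/16353 = 1/1 + 98117/16353 = 1 + 98117/16353 = 114470/16353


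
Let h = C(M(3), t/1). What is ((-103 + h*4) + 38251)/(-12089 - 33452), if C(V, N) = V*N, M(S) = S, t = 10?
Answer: -38268/45541 ≈ -0.84030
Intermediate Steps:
C(V, N) = N*V
h = 30 (h = (10/1)*3 = (10*1)*3 = 10*3 = 30)
((-103 + h*4) + 38251)/(-12089 - 33452) = ((-103 + 30*4) + 38251)/(-12089 - 33452) = ((-103 + 120) + 38251)/(-45541) = (17 + 38251)*(-1/45541) = 38268*(-1/45541) = -38268/45541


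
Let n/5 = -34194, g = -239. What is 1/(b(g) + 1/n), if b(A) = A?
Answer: -170970/40861831 ≈ -0.0041841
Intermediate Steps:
n = -170970 (n = 5*(-34194) = -170970)
1/(b(g) + 1/n) = 1/(-239 + 1/(-170970)) = 1/(-239 - 1/170970) = 1/(-40861831/170970) = -170970/40861831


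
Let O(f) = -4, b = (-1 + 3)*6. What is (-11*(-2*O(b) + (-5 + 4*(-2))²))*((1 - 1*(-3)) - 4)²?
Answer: 0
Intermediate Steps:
b = 12 (b = 2*6 = 12)
(-11*(-2*O(b) + (-5 + 4*(-2))²))*((1 - 1*(-3)) - 4)² = (-11*(-2*(-4) + (-5 + 4*(-2))²))*((1 - 1*(-3)) - 4)² = (-11*(8 + (-5 - 8)²))*((1 + 3) - 4)² = (-11*(8 + (-13)²))*(4 - 4)² = -11*(8 + 169)*0² = -11*177*0 = -1947*0 = 0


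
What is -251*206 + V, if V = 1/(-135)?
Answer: -6980311/135 ≈ -51706.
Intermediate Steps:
V = -1/135 ≈ -0.0074074
-251*206 + V = -251*206 - 1/135 = -51706 - 1/135 = -6980311/135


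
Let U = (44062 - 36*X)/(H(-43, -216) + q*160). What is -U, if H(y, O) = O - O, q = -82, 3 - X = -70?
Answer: 20717/6560 ≈ 3.1581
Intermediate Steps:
X = 73 (X = 3 - 1*(-70) = 3 + 70 = 73)
H(y, O) = 0
U = -20717/6560 (U = (44062 - 36*73)/(0 - 82*160) = (44062 - 2628)/(0 - 13120) = 41434/(-13120) = 41434*(-1/13120) = -20717/6560 ≈ -3.1581)
-U = -1*(-20717/6560) = 20717/6560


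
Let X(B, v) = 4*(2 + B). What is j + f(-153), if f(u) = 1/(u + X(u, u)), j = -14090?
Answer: -10666131/757 ≈ -14090.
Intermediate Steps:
X(B, v) = 8 + 4*B
f(u) = 1/(8 + 5*u) (f(u) = 1/(u + (8 + 4*u)) = 1/(8 + 5*u))
j + f(-153) = -14090 + 1/(8 + 5*(-153)) = -14090 + 1/(8 - 765) = -14090 + 1/(-757) = -14090 - 1/757 = -10666131/757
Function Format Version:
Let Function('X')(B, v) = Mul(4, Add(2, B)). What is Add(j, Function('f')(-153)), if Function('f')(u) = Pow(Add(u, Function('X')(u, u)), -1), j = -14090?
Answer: Rational(-10666131, 757) ≈ -14090.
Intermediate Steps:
Function('X')(B, v) = Add(8, Mul(4, B))
Function('f')(u) = Pow(Add(8, Mul(5, u)), -1) (Function('f')(u) = Pow(Add(u, Add(8, Mul(4, u))), -1) = Pow(Add(8, Mul(5, u)), -1))
Add(j, Function('f')(-153)) = Add(-14090, Pow(Add(8, Mul(5, -153)), -1)) = Add(-14090, Pow(Add(8, -765), -1)) = Add(-14090, Pow(-757, -1)) = Add(-14090, Rational(-1, 757)) = Rational(-10666131, 757)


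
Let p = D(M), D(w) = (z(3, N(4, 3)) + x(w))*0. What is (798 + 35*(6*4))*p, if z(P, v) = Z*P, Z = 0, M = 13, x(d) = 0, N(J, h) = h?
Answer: 0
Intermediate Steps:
z(P, v) = 0 (z(P, v) = 0*P = 0)
D(w) = 0 (D(w) = (0 + 0)*0 = 0*0 = 0)
p = 0
(798 + 35*(6*4))*p = (798 + 35*(6*4))*0 = (798 + 35*24)*0 = (798 + 840)*0 = 1638*0 = 0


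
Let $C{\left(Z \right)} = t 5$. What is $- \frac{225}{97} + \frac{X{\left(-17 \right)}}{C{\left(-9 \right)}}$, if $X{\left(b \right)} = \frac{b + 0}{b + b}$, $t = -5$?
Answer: $- \frac{11347}{4850} \approx -2.3396$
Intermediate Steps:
$C{\left(Z \right)} = -25$ ($C{\left(Z \right)} = \left(-5\right) 5 = -25$)
$X{\left(b \right)} = \frac{1}{2}$ ($X{\left(b \right)} = \frac{b}{2 b} = b \frac{1}{2 b} = \frac{1}{2}$)
$- \frac{225}{97} + \frac{X{\left(-17 \right)}}{C{\left(-9 \right)}} = - \frac{225}{97} + \frac{1}{2 \left(-25\right)} = \left(-225\right) \frac{1}{97} + \frac{1}{2} \left(- \frac{1}{25}\right) = - \frac{225}{97} - \frac{1}{50} = - \frac{11347}{4850}$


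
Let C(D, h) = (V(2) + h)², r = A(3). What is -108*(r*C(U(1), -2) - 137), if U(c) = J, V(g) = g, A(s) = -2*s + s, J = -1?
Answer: 14796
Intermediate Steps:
A(s) = -s
r = -3 (r = -1*3 = -3)
U(c) = -1
C(D, h) = (2 + h)²
-108*(r*C(U(1), -2) - 137) = -108*(-3*(2 - 2)² - 137) = -108*(-3*0² - 137) = -108*(-3*0 - 137) = -108*(0 - 137) = -108*(-137) = -1*(-14796) = 14796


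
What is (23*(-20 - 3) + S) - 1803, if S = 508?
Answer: -1824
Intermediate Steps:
(23*(-20 - 3) + S) - 1803 = (23*(-20 - 3) + 508) - 1803 = (23*(-23) + 508) - 1803 = (-529 + 508) - 1803 = -21 - 1803 = -1824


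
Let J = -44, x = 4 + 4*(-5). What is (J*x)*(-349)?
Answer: -245696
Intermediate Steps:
x = -16 (x = 4 - 20 = -16)
(J*x)*(-349) = -44*(-16)*(-349) = 704*(-349) = -245696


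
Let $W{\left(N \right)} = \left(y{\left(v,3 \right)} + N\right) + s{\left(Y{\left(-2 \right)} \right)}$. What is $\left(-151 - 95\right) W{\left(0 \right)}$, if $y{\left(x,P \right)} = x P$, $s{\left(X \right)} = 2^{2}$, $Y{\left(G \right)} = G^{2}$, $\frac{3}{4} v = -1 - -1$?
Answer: $-984$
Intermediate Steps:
$v = 0$ ($v = \frac{4 \left(-1 - -1\right)}{3} = \frac{4 \left(-1 + 1\right)}{3} = \frac{4}{3} \cdot 0 = 0$)
$s{\left(X \right)} = 4$
$y{\left(x,P \right)} = P x$
$W{\left(N \right)} = 4 + N$ ($W{\left(N \right)} = \left(3 \cdot 0 + N\right) + 4 = \left(0 + N\right) + 4 = N + 4 = 4 + N$)
$\left(-151 - 95\right) W{\left(0 \right)} = \left(-151 - 95\right) \left(4 + 0\right) = \left(-151 + \left(-161 + 66\right)\right) 4 = \left(-151 - 95\right) 4 = \left(-246\right) 4 = -984$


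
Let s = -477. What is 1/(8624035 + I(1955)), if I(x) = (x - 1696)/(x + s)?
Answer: 1478/12746323989 ≈ 1.1596e-7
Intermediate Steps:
I(x) = (-1696 + x)/(-477 + x) (I(x) = (x - 1696)/(x - 477) = (-1696 + x)/(-477 + x))
1/(8624035 + I(1955)) = 1/(8624035 + (-1696 + 1955)/(-477 + 1955)) = 1/(8624035 + 259/1478) = 1/(12746323989/1478) = 1478/12746323989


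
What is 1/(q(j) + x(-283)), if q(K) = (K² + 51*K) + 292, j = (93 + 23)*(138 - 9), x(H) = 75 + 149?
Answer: 1/224684976 ≈ 4.4507e-9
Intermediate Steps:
x(H) = 224
j = 14964 (j = 116*129 = 14964)
q(K) = 292 + K² + 51*K
1/(q(j) + x(-283)) = 1/((292 + 14964² + 51*14964) + 224) = 1/((292 + 223921296 + 763164) + 224) = 1/(224684752 + 224) = 1/224684976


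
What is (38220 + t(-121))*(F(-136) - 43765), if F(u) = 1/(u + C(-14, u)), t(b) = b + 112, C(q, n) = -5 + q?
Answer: -259207222536/155 ≈ -1.6723e+9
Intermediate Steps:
t(b) = 112 + b
F(u) = 1/(-19 + u) (F(u) = 1/(u + (-5 - 14)) = 1/(u - 19) = 1/(-19 + u))
(38220 + t(-121))*(F(-136) - 43765) = (38220 + (112 - 121))*(1/(-19 - 136) - 43765) = (38220 - 9)*(1/(-155) - 43765) = 38211*(-1/155 - 43765) = 38211*(-6783576/155) = -259207222536/155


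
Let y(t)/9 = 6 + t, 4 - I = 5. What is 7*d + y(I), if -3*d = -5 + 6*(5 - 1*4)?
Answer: 128/3 ≈ 42.667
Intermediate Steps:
I = -1 (I = 4 - 1*5 = 4 - 5 = -1)
d = -⅓ (d = -(-5 + 6*(5 - 1*4))/3 = -(-5 + 6*(5 - 4))/3 = -(-5 + 6*1)/3 = -(-5 + 6)/3 = -⅓*1 = -⅓ ≈ -0.33333)
y(t) = 54 + 9*t (y(t) = 9*(6 + t) = 54 + 9*t)
7*d + y(I) = 7*(-⅓) + (54 + 9*(-1)) = -7/3 + (54 - 9) = -7/3 + 45 = 128/3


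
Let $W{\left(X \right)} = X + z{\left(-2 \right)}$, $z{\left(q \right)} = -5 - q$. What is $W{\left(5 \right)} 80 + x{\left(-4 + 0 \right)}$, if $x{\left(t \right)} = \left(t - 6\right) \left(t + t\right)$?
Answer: $240$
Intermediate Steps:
$x{\left(t \right)} = 2 t \left(-6 + t\right)$ ($x{\left(t \right)} = \left(-6 + t\right) 2 t = 2 t \left(-6 + t\right)$)
$W{\left(X \right)} = -3 + X$ ($W{\left(X \right)} = X - 3 = -3 + X$)
$W{\left(5 \right)} 80 + x{\left(-4 + 0 \right)} = \left(-3 + 5\right) 80 + 2 \left(-4 + 0\right) \left(-6 + \left(-4 + 0\right)\right) = 2 \cdot 80 + 2 \left(-4\right) \left(-6 - 4\right) = 160 + 2 \left(-4\right) \left(-10\right) = 160 + 80 = 240$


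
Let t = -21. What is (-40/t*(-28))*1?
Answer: -160/3 ≈ -53.333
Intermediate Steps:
(-40/t*(-28))*1 = (-40/(-21)*(-28))*1 = (-40*(-1/21)*(-28))*1 = ((40/21)*(-28))*1 = -160/3*1 = -160/3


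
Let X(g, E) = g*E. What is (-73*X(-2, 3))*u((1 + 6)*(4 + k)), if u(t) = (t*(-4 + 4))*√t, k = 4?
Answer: 0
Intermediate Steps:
X(g, E) = E*g
u(t) = 0 (u(t) = (t*0)*√t = 0*√t = 0)
(-73*X(-2, 3))*u((1 + 6)*(4 + k)) = -219*(-2)*0 = -73*(-6)*0 = 438*0 = 0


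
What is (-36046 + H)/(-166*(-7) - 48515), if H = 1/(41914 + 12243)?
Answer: 1952143221/2564496421 ≈ 0.76122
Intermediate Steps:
H = 1/54157 ≈ 1.8465e-5
(-36046 + H)/(-166*(-7) - 48515) = (-36046 + 1/54157)/(-166*(-7) - 48515) = -1952143221/(54157*(1162 - 48515)) = -1952143221/54157/(-47353) = -1952143221/54157*(-1/47353) = 1952143221/2564496421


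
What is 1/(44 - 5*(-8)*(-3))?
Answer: -1/76 ≈ -0.013158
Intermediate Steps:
1/(44 - 5*(-8)*(-3)) = 1/(44 + 40*(-3)) = 1/(44 - 120) = 1/(-76) = -1/76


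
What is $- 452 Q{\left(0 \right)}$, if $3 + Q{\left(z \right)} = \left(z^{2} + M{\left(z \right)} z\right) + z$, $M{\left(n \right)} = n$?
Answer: $1356$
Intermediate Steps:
$Q{\left(z \right)} = -3 + z + 2 z^{2}$ ($Q{\left(z \right)} = -3 + \left(\left(z^{2} + z z\right) + z\right) = -3 + \left(\left(z^{2} + z^{2}\right) + z\right) = -3 + \left(2 z^{2} + z\right) = -3 + \left(z + 2 z^{2}\right) = -3 + z + 2 z^{2}$)
$- 452 Q{\left(0 \right)} = - 452 \left(-3 + 0 + 2 \cdot 0^{2}\right) = - 452 \left(-3 + 0 + 2 \cdot 0\right) = - 452 \left(-3 + 0 + 0\right) = \left(-452\right) \left(-3\right) = 1356$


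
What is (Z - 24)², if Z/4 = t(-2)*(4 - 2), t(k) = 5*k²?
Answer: 18496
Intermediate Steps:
Z = 160 (Z = 4*((5*(-2)²)*(4 - 2)) = 4*((5*4)*2) = 4*(20*2) = 4*40 = 160)
(Z - 24)² = (160 - 24)² = 136² = 18496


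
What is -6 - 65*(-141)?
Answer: 9159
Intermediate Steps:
-6 - 65*(-141) = -6 + 9165 = 9159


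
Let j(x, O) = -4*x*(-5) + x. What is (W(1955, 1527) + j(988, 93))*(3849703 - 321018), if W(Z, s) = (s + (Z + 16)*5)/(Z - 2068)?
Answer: 8232923178270/113 ≈ 7.2858e+10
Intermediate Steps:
j(x, O) = 21*x (j(x, O) = -(-20)*x + x = 20*x + x = 21*x)
W(Z, s) = (80 + s + 5*Z)/(-2068 + Z) (W(Z, s) = (s + (16 + Z)*5)/(-2068 + Z) = (s + (80 + 5*Z))/(-2068 + Z) = (80 + s + 5*Z)/(-2068 + Z))
(W(1955, 1527) + j(988, 93))*(3849703 - 321018) = ((80 + 1527 + 5*1955)/(-2068 + 1955) + 21*988)*(3849703 - 321018) = ((80 + 1527 + 9775)/(-113) + 20748)*3528685 = (-1/113*11382 + 20748)*3528685 = (-11382/113 + 20748)*3528685 = (2333142/113)*3528685 = 8232923178270/113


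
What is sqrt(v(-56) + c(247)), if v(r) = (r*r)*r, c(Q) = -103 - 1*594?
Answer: I*sqrt(176313) ≈ 419.9*I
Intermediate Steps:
c(Q) = -697 (c(Q) = -103 - 594 = -697)
v(r) = r**3 (v(r) = r**2*r = r**3)
sqrt(v(-56) + c(247)) = sqrt((-56)**3 - 697) = sqrt(-175616 - 697) = sqrt(-176313) = I*sqrt(176313)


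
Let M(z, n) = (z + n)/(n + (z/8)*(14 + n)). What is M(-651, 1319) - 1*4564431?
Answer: -3912771755905/857231 ≈ -4.5644e+6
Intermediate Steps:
M(z, n) = (n + z)/(n + z*(14 + n)/8) (M(z, n) = (n + z)/(n + (z*(⅛))*(14 + n)) = (n + z)/(n + (z/8)*(14 + n)) = (n + z)/(n + z*(14 + n)/8))
M(-651, 1319) - 1*4564431 = 8*(1319 - 651)/(8*1319 + 14*(-651) + 1319*(-651)) - 1*4564431 = 8*668/(10552 - 9114 - 858669) - 4564431 = 8*668/(-857231) - 4564431 = 8*(-1/857231)*668 - 4564431 = -5344/857231 - 4564431 = -3912771755905/857231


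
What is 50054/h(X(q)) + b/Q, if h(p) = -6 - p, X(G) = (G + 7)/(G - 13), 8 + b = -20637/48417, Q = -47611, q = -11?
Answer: -230767133301329/28430575373 ≈ -8116.9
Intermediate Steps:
b = -135991/16139 (b = -8 - 20637/48417 = -8 - 20637*1/48417 = -8 - 6879/16139 = -135991/16139 ≈ -8.4262)
X(G) = (7 + G)/(-13 + G)
50054/h(X(q)) + b/Q = 50054/(-6 - (7 - 11)/(-13 - 11)) - 135991/16139/(-47611) = 50054/(-6 - (-4)/(-24)) - 135991/16139*(-1/47611) = 50054/(-6 - (-1)*(-4)/24) + 135991/768393929 = 50054/(-6 - 1*⅙) + 135991/768393929 = 50054/(-6 - ⅙) + 135991/768393929 = 50054/(-37/6) + 135991/768393929 = 50054*(-6/37) + 135991/768393929 = -300324/37 + 135991/768393929 = -230767133301329/28430575373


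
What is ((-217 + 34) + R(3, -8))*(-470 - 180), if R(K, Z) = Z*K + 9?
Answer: 128700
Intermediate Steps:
R(K, Z) = 9 + K*Z (R(K, Z) = K*Z + 9 = 9 + K*Z)
((-217 + 34) + R(3, -8))*(-470 - 180) = ((-217 + 34) + (9 + 3*(-8)))*(-470 - 180) = (-183 + (9 - 24))*(-650) = (-183 - 15)*(-650) = -198*(-650) = 128700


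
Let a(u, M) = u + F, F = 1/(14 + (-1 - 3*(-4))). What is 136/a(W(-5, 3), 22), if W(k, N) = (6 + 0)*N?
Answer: 3400/451 ≈ 7.5388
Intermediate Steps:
W(k, N) = 6*N
F = 1/25 (F = 1/(14 + (-1 + 12)) = 1/(14 + 11) = 1/25 ≈ 0.040000)
a(u, M) = 1/25 + u (a(u, M) = u + 1/25 = 1/25 + u)
136/a(W(-5, 3), 22) = 136/(1/25 + 6*3) = 136/(1/25 + 18) = 136/(451/25) = 136*(25/451) = 3400/451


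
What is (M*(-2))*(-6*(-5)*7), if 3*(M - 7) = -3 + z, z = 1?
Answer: -2660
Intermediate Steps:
M = 19/3 (M = 7 + (-3 + 1)/3 = 7 + (⅓)*(-2) = 7 - ⅔ = 19/3 ≈ 6.3333)
(M*(-2))*(-6*(-5)*7) = ((19/3)*(-2))*(-6*(-5)*7) = -380*7 = -38/3*210 = -2660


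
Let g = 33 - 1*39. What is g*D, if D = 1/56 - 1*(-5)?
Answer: -843/28 ≈ -30.107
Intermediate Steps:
D = 281/56 (D = 1/56 + 5 = 281/56 ≈ 5.0179)
g = -6 (g = 33 - 39 = -6)
g*D = -6*281/56 = -843/28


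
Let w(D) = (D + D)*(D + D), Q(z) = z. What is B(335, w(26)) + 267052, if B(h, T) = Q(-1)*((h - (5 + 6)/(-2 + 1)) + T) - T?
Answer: 261298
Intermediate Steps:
w(D) = 4*D**2 (w(D) = (2*D)*(2*D) = 4*D**2)
B(h, T) = -11 - h - 2*T (B(h, T) = -((h - (5 + 6)/(-2 + 1)) + T) - T = -((h - 11/(-1)) + T) - T = -((h - 11*(-1)) + T) - T = -((h - 1*(-11)) + T) - T = -((h + 11) + T) - T = -((11 + h) + T) - T = -(11 + T + h) - T = (-11 - T - h) - T = -11 - h - 2*T)
B(335, w(26)) + 267052 = (-11 - 1*335 - 8*26**2) + 267052 = (-11 - 335 - 8*676) + 267052 = (-11 - 335 - 2*2704) + 267052 = (-11 - 335 - 5408) + 267052 = -5754 + 267052 = 261298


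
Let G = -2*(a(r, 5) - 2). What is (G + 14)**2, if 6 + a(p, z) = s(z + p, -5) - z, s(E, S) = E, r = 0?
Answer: 900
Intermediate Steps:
a(p, z) = -6 + p (a(p, z) = -6 + ((z + p) - z) = -6 + ((p + z) - z) = -6 + p)
G = 16 (G = -2*((-6 + 0) - 2) = -2*(-6 - 2) = -2*(-8) = 16)
(G + 14)**2 = (16 + 14)**2 = 30**2 = 900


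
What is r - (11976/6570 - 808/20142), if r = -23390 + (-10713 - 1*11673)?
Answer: -168275238152/3675915 ≈ -45778.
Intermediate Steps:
r = -45776 (r = -23390 + (-10713 - 11673) = -23390 - 22386 = -45776)
r - (11976/6570 - 808/20142) = -45776 - (11976/6570 - 808/20142) = -45776 - (11976*(1/6570) - 808*1/20142) = -45776 - (1996/1095 - 404/10071) = -45776 - 1*6553112/3675915 = -45776 - 6553112/3675915 = -168275238152/3675915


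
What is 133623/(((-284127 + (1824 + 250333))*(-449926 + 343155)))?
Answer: 2727/69662630 ≈ 3.9146e-5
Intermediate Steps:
133623/(((-284127 + (1824 + 250333))*(-449926 + 343155))) = 133623/(((-284127 + 252157)*(-106771))) = 133623/((-31970*(-106771))) = 133623/3413468870 = 133623*(1/3413468870) = 2727/69662630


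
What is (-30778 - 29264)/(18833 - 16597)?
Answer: -30021/1118 ≈ -26.852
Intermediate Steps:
(-30778 - 29264)/(18833 - 16597) = -60042/2236 = -60042*1/2236 = -30021/1118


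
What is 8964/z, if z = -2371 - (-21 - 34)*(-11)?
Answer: -747/248 ≈ -3.0121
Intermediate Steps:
z = -2976 (z = -2371 - (-55)*(-11) = -2371 - 1*605 = -2371 - 605 = -2976)
8964/z = 8964/(-2976) = 8964*(-1/2976) = -747/248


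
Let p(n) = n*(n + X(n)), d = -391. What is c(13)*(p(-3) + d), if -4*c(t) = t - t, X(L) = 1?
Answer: 0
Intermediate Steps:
p(n) = n*(1 + n) (p(n) = n*(n + 1) = n*(1 + n))
c(t) = 0 (c(t) = -(t - t)/4 = -¼*0 = 0)
c(13)*(p(-3) + d) = 0*(-3*(1 - 3) - 391) = 0*(-3*(-2) - 391) = 0*(6 - 391) = 0*(-385) = 0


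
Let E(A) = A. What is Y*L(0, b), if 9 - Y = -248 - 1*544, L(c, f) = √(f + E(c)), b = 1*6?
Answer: 801*√6 ≈ 1962.0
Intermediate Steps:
b = 6
L(c, f) = √(c + f) (L(c, f) = √(f + c) = √(c + f))
Y = 801 (Y = 9 - (-248 - 1*544) = 9 - (-248 - 544) = 9 - 1*(-792) = 9 + 792 = 801)
Y*L(0, b) = 801*√(0 + 6) = 801*√6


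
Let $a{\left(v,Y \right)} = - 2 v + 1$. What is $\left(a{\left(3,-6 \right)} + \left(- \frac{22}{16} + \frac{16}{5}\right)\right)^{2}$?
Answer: $\frac{16129}{1600} \approx 10.081$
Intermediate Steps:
$a{\left(v,Y \right)} = 1 - 2 v$
$\left(a{\left(3,-6 \right)} + \left(- \frac{22}{16} + \frac{16}{5}\right)\right)^{2} = \left(\left(1 - 6\right) + \left(- \frac{22}{16} + \frac{16}{5}\right)\right)^{2} = \left(\left(1 - 6\right) + \left(\left(-22\right) \frac{1}{16} + 16 \cdot \frac{1}{5}\right)\right)^{2} = \left(-5 + \left(- \frac{11}{8} + \frac{16}{5}\right)\right)^{2} = \left(-5 + \frac{73}{40}\right)^{2} = \left(- \frac{127}{40}\right)^{2} = \frac{16129}{1600}$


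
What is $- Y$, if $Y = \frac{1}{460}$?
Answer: $- \frac{1}{460} \approx -0.0021739$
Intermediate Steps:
$Y = \frac{1}{460} \approx 0.0021739$
$- Y = \left(-1\right) \frac{1}{460} = - \frac{1}{460}$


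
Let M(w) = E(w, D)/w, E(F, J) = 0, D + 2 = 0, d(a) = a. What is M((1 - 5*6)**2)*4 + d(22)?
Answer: 22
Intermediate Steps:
D = -2 (D = -2 + 0 = -2)
M(w) = 0 (M(w) = 0/w = 0)
M((1 - 5*6)**2)*4 + d(22) = 0*4 + 22 = 0 + 22 = 22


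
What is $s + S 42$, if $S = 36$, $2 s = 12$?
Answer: $1518$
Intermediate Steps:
$s = 6$ ($s = \frac{1}{2} \cdot 12 = 6$)
$s + S 42 = 6 + 36 \cdot 42 = 6 + 1512 = 1518$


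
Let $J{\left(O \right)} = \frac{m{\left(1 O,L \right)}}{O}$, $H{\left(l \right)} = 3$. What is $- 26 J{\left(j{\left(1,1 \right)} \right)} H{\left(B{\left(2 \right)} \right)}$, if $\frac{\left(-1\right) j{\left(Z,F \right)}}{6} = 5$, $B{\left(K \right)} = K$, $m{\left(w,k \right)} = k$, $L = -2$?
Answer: $- \frac{26}{5} \approx -5.2$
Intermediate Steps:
$j{\left(Z,F \right)} = -30$ ($j{\left(Z,F \right)} = \left(-6\right) 5 = -30$)
$J{\left(O \right)} = - \frac{2}{O}$
$- 26 J{\left(j{\left(1,1 \right)} \right)} H{\left(B{\left(2 \right)} \right)} = - 26 \left(- \frac{2}{-30}\right) 3 = - 26 \left(\left(-2\right) \left(- \frac{1}{30}\right)\right) 3 = \left(-26\right) \frac{1}{15} \cdot 3 = \left(- \frac{26}{15}\right) 3 = - \frac{26}{5}$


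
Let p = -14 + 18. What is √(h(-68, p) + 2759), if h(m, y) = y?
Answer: 3*√307 ≈ 52.564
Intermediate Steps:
p = 4
√(h(-68, p) + 2759) = √(4 + 2759) = √2763 = 3*√307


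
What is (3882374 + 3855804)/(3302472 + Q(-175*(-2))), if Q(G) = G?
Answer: 3869089/1651411 ≈ 2.3429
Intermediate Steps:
(3882374 + 3855804)/(3302472 + Q(-175*(-2))) = (3882374 + 3855804)/(3302472 - 175*(-2)) = 7738178/(3302472 + 350) = 7738178/3302822 = 7738178*(1/3302822) = 3869089/1651411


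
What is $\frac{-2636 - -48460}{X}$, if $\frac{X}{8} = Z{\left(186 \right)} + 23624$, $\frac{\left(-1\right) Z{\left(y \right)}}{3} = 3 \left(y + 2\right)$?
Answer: $\frac{1432}{5483} \approx 0.26117$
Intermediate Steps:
$Z{\left(y \right)} = -18 - 9 y$ ($Z{\left(y \right)} = - 3 \cdot 3 \left(y + 2\right) = - 3 \cdot 3 \left(2 + y\right) = - 3 \left(6 + 3 y\right) = -18 - 9 y$)
$X = 175456$ ($X = 8 \left(\left(-18 - 1674\right) + 23624\right) = 8 \left(-1692 + 23624\right) = 8 \cdot 21932 = 175456$)
$\frac{-2636 - -48460}{X} = \frac{-2636 - -48460}{175456} = \left(-2636 + 48460\right) \frac{1}{175456} = 45824 \cdot \frac{1}{175456} = \frac{1432}{5483}$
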